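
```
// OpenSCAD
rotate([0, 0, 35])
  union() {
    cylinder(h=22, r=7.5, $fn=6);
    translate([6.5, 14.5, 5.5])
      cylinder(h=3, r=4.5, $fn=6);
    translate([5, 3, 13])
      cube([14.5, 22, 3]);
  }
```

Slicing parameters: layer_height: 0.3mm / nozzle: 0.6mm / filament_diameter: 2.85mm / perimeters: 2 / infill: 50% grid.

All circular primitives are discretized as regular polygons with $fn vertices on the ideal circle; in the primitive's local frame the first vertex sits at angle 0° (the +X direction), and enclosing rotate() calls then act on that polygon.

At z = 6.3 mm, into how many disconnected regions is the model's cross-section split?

At z = 6.3 mm: the r=7.5 cylinder contributes a regular 6-gon of circumradius 7.5; the cylinder at (6.5, 14.5): section is a regular 6-gon, circumradius r=4.5; the cube at (5, 3) is not intersected at this z (z outside [13, 16]); Merging all regions: the 2 present regions are separate (no shared area or edge), so areas and boundary lengths simply add and each stays a separate island — 2 connected regions; (whole slice rotated 35° about Z — lengths, areas and connectivity unchanged). The result has 2 disconnected regions.

2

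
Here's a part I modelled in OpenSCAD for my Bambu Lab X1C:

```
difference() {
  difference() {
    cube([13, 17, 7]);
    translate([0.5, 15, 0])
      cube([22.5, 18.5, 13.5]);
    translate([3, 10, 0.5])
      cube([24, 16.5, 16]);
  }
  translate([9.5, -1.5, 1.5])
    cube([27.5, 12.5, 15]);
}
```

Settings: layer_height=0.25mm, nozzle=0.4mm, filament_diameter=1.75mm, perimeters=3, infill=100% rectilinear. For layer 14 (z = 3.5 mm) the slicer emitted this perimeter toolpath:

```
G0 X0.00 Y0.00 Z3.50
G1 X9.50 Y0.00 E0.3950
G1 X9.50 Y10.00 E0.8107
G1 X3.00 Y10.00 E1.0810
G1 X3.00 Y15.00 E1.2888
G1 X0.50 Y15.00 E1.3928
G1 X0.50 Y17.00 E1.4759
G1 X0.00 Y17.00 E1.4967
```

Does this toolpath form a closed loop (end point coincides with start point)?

no

Start point (G0): (0.00, 0.00). End point (last G1): the path does not return to the start — open.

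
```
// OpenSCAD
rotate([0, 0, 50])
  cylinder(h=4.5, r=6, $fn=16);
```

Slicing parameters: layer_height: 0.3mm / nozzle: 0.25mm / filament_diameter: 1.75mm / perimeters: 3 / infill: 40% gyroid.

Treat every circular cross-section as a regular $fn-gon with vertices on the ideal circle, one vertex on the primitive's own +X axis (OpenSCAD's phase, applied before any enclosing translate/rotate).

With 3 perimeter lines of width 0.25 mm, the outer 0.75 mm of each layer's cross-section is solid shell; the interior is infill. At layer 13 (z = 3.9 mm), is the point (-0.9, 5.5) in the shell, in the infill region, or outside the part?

shell

At z = 3.9 mm: the cylinder: section is a regular 16-gon, circumradius r=6; (rotated 50° about Z; rotation is an isometry so areas/perimeters/island counts are preserved). Overall, the cross-section is a single solid region. Undo the 50° rotation: the query point maps to (3.635, 4.225) in the un-rotated model frame. The nearest boundary edge runs (4.24, 4.24)→(2.30, 5.54); distance from the point to it = 0.35 mm. The point is inside the cross-section, 0.35 mm from the nearest boundary — within the 0.75 mm shell band (3 × 0.25).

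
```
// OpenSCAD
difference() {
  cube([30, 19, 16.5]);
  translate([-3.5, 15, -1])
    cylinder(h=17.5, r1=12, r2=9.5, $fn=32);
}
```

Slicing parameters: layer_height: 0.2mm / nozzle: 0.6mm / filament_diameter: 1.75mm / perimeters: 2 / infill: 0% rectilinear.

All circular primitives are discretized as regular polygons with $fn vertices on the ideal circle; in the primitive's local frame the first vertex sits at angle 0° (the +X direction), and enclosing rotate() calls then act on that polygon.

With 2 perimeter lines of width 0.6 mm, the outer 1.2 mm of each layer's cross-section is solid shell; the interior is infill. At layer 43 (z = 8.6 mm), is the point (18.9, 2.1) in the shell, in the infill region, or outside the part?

infill

At z = 8.6 mm: the cube is present — its section is the full 30×19 rectangle; the cone at (-3.5, 15) (r1=12→r2=9.5) has section circumradius 10.629 here — a regular 32-gon; Subtracting the remaining from the first: starting from the 30×19 cube, the cone at (-3.5, 15) partially overlaps it — only the 79.11 mm² overlap (of its 352.62 mm²) is removed, clipping the outline — 1 connected region. Overall, the cross-section is a single solid region. The nearest boundary edge runs (30.00, 0.00)→(0.00, 0.00); distance from the point to it = 2.10 mm. The point is inside the cross-section and 2.10 mm from the nearest boundary — more than the 1.2 mm shell width (2 × 0.6), so it's in the infill interior.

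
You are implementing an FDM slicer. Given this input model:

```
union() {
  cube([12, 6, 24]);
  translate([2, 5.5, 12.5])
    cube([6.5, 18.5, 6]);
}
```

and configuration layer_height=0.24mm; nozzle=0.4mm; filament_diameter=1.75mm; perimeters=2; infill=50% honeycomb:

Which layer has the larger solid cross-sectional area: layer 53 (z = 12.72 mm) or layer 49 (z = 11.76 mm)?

Layer 53 (z = 12.72): the 12×6 cube contributes its full rectangle (area 72.00 mm²); the cube at (2, 5.5) is present — its section is the full 6.5×18.5 rectangle (area 120.25 mm²); Combining (union): the regions partially overlap — summed areas 192.25 mm² minus the doubly-counted overlap 3.25 mm² gives 189.00 mm² — area = 189.00 mm². So its area = 189.00 mm². Layer 49 (z = 11.76): the 12×6 cube contributes its full rectangle (area 72.00 mm²); the cube at (2, 5.5) is not intersected at this z (z outside [12.5, 18.5]); Merging all regions: only the 12×6 cube is present, so the union is just that shape — area = 72.00 mm². So its area = 72.00 mm². Layer 53 is larger (189.00 vs 72.00 mm²).

layer 53 (z = 12.72 mm)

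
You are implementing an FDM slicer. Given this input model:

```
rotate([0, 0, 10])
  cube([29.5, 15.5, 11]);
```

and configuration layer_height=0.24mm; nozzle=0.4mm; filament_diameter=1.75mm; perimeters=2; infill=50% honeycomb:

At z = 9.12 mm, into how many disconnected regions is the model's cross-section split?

At z = 9.12 mm: the cube (footprint 29.5×15.5) is included at this height; (rotated 10° about Z; rotation is an isometry so areas/perimeters/island counts are preserved). The result has 1 disconnected region.

1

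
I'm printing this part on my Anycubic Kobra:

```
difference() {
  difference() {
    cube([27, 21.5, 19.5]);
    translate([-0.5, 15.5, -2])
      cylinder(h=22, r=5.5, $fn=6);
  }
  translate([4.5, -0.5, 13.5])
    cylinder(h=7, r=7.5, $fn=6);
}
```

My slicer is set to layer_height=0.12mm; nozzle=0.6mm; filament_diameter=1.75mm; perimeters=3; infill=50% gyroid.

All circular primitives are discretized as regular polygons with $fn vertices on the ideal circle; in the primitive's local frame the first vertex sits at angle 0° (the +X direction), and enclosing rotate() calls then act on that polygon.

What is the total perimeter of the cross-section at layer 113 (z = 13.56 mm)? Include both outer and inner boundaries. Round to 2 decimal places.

At z = 13.56 mm: the 27×21.5 cube contributes its full rectangle (perimeter 97.00 mm); the r=5.5 cylinder at (-0.5, 15.5) contributes a regular 6-gon of circumradius 5.5 (perimeter = 2·6·5.500·sin(180°/6) = 33.00 mm); Subtracting the remaining from the first: starting from the 27×21.5 cube, the r=5.5 cylinder at (-0.5, 15.5) partially overlaps it — only the 34.53 mm² overlap (of its 78.59 mm²) is removed, clipping the outline — boundary = 102.97 mm; the cylinder at (4.5, -0.5): section is a regular 6-gon, circumradius r=7.5 (perimeter = 2·6·7.500·sin(180°/6) = 45.00 mm); Subtracting the remaining from the first: starting from the result so far, the r=7.5 cylinder at (4.5, -0.5) partially overlaps it — only the 59.35 mm² overlap (of its 146.14 mm²) is removed, clipping the outline — boundary = 102.49 mm. Overall, the cross-section is a single solid region. Total boundary length (outer) = 102.49 mm.

102.49 mm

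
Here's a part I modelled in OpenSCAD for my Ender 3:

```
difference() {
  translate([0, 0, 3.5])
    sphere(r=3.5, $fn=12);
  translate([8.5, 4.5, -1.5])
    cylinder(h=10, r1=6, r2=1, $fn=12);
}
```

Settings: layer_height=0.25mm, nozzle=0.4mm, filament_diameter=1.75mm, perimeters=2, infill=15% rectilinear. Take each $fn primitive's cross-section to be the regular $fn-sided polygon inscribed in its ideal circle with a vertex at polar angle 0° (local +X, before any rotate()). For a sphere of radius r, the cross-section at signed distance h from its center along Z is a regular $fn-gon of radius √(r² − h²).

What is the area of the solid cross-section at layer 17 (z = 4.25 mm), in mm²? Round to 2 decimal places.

35.06 mm²

At z = 4.25 mm: the sphere: section is a regular 12-gon, circumradius = √(r²−h²) = √(3.5²−0.75²) = 3.419 (area = (12/2)·3.419²·sin(360°/12) = 35.06 mm²); the cone at (8.5, 4.5): at t=0.575 of its height the radius interpolates to r₁+(r₂−r₁)t = 3.125, giving a regular 12-gon of that circumradius (area = (12/2)·3.125²·sin(360°/12) = 29.30 mm²); After the difference (first − rest): starting from the r=3.5 sphere (35.06 mm²), the cone at (8.5, 4.5) misses the remaining region (no effect) — area = 35.06 mm². Overall, the cross-section is a single solid region. Net area = 35.06 mm².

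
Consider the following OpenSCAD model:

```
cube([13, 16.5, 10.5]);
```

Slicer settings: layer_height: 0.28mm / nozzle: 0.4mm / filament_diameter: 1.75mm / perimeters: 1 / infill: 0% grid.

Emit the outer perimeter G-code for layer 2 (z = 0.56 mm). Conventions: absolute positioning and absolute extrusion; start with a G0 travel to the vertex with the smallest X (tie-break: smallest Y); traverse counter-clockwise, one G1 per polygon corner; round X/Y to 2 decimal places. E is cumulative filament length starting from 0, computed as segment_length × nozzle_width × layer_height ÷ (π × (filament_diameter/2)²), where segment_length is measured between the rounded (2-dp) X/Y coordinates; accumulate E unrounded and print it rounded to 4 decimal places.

G0 X0.00 Y0.00 Z0.56
G1 X13.00 Y0.00 E0.6053
G1 X13.00 Y16.50 E1.3736
G1 X0.00 Y16.50 E1.9790
G1 X0.00 Y0.00 E2.7473

At z = 0.56 mm: the cube (footprint 13×16.5) is included at this height. The outline is a single polygon with 4 vertices. Extrusion per mm of travel: 0.4 × 0.28 / (π × 0.875²) = 0.046564. Accumulating E over each segment gives final E = 2.7473.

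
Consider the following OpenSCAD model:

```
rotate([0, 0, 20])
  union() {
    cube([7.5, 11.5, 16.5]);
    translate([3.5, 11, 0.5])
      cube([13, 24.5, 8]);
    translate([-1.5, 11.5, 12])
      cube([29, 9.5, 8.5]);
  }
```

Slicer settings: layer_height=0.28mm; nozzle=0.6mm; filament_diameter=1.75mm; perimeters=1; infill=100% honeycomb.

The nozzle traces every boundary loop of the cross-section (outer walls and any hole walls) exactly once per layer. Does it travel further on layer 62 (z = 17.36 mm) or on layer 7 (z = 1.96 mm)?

layer 7 (z = 1.96 mm)

Layer 62 (z = 17.36): the cube does not reach this height (z outside [0, 16.5]); the cube at (3.5, 11) is absent (z outside [0.5, 8.5]); the cube at (-1.5, 11.5) (footprint 29×9.5) is included at this height (perimeter 77.00 mm); Combining (union): only the 29×9.5 cube at (-1.5, 11.5) is present, so the union is just that shape — boundary = 77.00 mm; (whole slice rotated 20° about Z — lengths, areas and connectivity unchanged). So its perimeter = 77.00 mm. Layer 7 (z = 1.96): the cube is present — its section is the full 7.5×11.5 rectangle (perimeter 38.00 mm); the 13×24.5 cube at (3.5, 11) contributes its full rectangle (perimeter 75.00 mm); the cube at (-1.5, 11.5) is not intersected at this z (z outside [12, 20.5]); Merging all regions: the regions partially overlap (shared area 2.00 mm²), so the edge portions inside another operand are dropped and the merged outline is re-measured after clipping — boundary = 104.00 mm; (rotated 20° about Z; rotation is an isometry so areas/perimeters/island counts are preserved). So its perimeter = 104.00 mm. Layer 7 is larger (104.00 vs 77.00 mm).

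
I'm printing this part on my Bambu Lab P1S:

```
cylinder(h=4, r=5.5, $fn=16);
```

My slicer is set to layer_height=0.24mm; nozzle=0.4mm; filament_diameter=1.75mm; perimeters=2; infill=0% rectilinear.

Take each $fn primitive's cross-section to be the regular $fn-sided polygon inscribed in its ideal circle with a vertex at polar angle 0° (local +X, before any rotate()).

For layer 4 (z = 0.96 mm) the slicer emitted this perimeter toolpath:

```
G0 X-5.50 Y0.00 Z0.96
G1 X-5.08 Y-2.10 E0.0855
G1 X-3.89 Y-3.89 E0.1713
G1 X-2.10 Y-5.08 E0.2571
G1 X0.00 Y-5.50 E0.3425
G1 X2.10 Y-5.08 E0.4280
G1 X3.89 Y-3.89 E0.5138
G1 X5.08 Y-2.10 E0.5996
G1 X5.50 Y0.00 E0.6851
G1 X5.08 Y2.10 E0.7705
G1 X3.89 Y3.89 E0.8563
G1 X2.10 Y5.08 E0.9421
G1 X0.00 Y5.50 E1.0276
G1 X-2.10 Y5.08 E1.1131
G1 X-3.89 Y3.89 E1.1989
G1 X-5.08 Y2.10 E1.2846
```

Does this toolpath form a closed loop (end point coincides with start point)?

Start point (G0): (-5.50, 0.00). End point (last G1): the path does not return to the start — open.

no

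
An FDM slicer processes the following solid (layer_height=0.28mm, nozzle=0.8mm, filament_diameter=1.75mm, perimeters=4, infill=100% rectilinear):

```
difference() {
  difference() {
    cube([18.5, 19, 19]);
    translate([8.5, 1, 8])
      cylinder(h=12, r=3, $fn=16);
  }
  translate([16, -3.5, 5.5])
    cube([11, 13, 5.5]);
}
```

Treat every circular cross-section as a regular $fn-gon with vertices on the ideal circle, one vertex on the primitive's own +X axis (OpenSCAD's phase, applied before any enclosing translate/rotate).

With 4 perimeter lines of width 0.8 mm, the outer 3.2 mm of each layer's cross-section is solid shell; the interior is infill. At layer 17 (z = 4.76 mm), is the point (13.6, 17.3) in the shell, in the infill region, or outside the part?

At z = 4.76 mm: the cube is present — its section is the full 18.5×19 rectangle; the cylinder at (8.5, 1) is absent (z outside [8, 20]); After the difference (first − rest): none of the subtracted shapes is present at this height, so the 18.5×19 cube is unchanged — 1 connected region; the cube at (16, -3.5) does not reach this height (z outside [5.5, 11]); Taking the first minus the rest: none of the subtracted shapes is present at this height, so the result so far is unchanged — 1 connected region. Overall, the cross-section is a single solid region. The nearest boundary edge runs (18.50, 19.00)→(0.00, 19.00); distance from the point to it = 1.70 mm. The point is inside the cross-section, 1.70 mm from the nearest boundary — within the 3.2 mm shell band (4 × 0.8).

shell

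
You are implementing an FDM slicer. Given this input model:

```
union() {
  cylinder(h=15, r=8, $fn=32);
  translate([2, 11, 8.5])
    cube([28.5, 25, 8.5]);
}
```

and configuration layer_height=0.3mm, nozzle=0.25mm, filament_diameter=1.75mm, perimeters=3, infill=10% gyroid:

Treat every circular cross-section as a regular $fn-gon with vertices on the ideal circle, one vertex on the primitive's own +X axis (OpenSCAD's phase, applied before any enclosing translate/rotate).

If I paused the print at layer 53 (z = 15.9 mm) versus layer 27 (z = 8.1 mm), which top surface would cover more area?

Layer 53 (z = 15.9): the cylinder does not reach this height (z outside [0, 15]); the 28.5×25 cube at (2, 11) contributes its full rectangle (area 712.50 mm²); Merging all regions: only the 28.5×25 cube at (2, 11) is present, so the union is just that shape — area = 712.50 mm². So its area = 712.50 mm². Layer 27 (z = 8.1): the r=8 cylinder gives a regular 32-gon of circumradius 8 (constant along its height) (area = (32/2)·8.000²·sin(360°/32) = 199.77 mm²); the cube at (2, 11) is not intersected at this z (z outside [8.5, 17]); Merging all regions: only the r=8 cylinder is present, so the union is just that shape — area = 199.77 mm². So its area = 199.77 mm². Layer 53 is larger (712.50 vs 199.77 mm²).

layer 53 (z = 15.9 mm)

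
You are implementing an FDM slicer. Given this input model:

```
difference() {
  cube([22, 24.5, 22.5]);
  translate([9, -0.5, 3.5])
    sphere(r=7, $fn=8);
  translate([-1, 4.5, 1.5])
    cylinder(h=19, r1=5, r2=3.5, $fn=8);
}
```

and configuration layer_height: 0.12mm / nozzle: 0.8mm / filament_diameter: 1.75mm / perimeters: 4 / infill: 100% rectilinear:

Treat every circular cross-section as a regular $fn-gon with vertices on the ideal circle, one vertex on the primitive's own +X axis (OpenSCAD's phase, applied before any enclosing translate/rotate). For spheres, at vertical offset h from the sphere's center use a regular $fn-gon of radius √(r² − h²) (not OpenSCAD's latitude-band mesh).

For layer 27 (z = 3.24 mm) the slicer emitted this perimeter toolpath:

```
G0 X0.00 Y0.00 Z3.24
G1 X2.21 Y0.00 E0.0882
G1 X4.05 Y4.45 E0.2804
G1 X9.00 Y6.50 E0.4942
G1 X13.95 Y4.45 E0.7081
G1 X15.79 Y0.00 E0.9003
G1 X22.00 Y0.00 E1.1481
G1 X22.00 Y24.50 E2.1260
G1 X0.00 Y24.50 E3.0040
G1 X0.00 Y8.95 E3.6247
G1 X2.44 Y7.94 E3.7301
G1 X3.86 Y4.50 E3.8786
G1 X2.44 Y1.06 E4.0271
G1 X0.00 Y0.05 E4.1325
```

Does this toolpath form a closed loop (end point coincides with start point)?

Start point (G0): (0.00, 0.00). End point (last G1): the path does not return to the start — open.

no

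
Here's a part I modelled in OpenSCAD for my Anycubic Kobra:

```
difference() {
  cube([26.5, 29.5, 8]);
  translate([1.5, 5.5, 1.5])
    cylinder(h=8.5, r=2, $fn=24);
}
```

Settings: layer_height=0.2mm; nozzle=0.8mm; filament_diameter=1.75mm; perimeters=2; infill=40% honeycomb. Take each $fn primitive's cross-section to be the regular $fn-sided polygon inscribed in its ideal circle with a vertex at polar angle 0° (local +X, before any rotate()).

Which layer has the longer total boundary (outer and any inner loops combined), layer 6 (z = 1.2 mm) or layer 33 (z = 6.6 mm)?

layer 33 (z = 6.6 mm)

Layer 6 (z = 1.2): the 26.5×29.5 cube contributes its full rectangle (perimeter 112.00 mm); the cylinder at (1.5, 5.5) is absent (z outside [1.5, 10]); Subtracting the remaining from the first: none of the subtracted shapes is present at this height, so the 26.5×29.5 cube is unchanged — boundary = 112.00 mm. So its perimeter = 112.00 mm. Layer 33 (z = 6.6): the cube (footprint 26.5×29.5) is included at this height (perimeter 112.00 mm); the r=2 cylinder at (1.5, 5.5) contributes a regular 24-gon of circumradius 2 (perimeter = 2·24·2.000·sin(180°/24) = 12.53 mm); Subtracting the remaining from the first: starting from the 26.5×29.5 cube, the r=2 cylinder at (1.5, 5.5) partially overlaps it — only the 11.55 mm² overlap (of its 12.42 mm²) is removed, clipping the outline — boundary = 119.07 mm. So its perimeter = 119.07 mm. Layer 33 is larger (119.07 vs 112.00 mm).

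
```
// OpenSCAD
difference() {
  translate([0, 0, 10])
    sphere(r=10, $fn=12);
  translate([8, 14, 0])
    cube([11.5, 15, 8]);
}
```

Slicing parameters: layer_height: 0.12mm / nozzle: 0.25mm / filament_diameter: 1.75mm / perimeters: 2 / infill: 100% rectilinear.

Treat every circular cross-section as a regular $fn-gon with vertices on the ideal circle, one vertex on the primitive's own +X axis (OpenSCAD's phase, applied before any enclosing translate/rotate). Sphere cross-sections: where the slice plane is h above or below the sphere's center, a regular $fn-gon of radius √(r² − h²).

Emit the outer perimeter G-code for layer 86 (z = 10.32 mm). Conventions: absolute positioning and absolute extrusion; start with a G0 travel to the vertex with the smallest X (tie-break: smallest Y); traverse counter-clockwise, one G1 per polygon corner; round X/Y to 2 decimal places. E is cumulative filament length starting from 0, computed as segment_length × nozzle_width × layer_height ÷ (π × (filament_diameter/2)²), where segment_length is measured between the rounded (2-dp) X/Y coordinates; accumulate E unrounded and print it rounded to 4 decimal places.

G0 X-9.99 Y0.00 Z10.32
G1 X-8.66 Y-5.00 E0.0645
G1 X-5.00 Y-8.66 E0.1291
G1 X0.00 Y-9.99 E0.1936
G1 X5.00 Y-8.66 E0.2582
G1 X8.66 Y-5.00 E0.3227
G1 X9.99 Y0.00 E0.3872
G1 X8.66 Y5.00 E0.4518
G1 X5.00 Y8.66 E0.5163
G1 X0.00 Y9.99 E0.5809
G1 X-5.00 Y8.66 E0.6454
G1 X-8.66 Y5.00 E0.7100
G1 X-9.99 Y0.00 E0.7745

At z = 10.32 mm: the r=10 sphere contributes a regular 12-gon of circumradius √(10²−0.32²) = 9.995; the cube at (8, 14) is absent (z outside [0, 8]); Taking the first minus the rest: none of the subtracted shapes is present at this height, so the r=10 sphere is unchanged — 1 connected region. The outline is a single polygon with 12 vertices. Extrusion per mm of travel: 0.25 × 0.12 / (π × 0.875²) = 0.012473. Accumulating E over each segment gives final E = 0.7745.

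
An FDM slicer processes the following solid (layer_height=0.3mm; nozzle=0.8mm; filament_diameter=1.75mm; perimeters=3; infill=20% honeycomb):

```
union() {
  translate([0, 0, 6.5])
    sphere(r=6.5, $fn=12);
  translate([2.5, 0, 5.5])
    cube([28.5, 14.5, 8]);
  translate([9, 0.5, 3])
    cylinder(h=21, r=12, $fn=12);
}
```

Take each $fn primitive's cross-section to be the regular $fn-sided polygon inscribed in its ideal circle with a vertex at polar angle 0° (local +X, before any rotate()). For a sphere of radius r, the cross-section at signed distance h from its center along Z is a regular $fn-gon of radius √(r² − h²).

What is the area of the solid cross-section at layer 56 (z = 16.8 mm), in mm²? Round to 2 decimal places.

432.00 mm²

At z = 16.8 mm: the sphere does not reach this height (|z−center|=10.300 > r=6.5); the cube at (2.5, 0) does not reach this height (z outside [5.5, 13.5]); the r=12 cylinder at (9, 0.5) gives a regular 12-gon of circumradius 12 (constant along its height) (area = (12/2)·12.000²·sin(360°/12) = 432.00 mm²); Merging all regions: only the r=12 cylinder at (9, 0.5) is present, so the union is just that shape — area = 432.00 mm². Overall, the cross-section is a single solid region. Net area = 432.00 mm².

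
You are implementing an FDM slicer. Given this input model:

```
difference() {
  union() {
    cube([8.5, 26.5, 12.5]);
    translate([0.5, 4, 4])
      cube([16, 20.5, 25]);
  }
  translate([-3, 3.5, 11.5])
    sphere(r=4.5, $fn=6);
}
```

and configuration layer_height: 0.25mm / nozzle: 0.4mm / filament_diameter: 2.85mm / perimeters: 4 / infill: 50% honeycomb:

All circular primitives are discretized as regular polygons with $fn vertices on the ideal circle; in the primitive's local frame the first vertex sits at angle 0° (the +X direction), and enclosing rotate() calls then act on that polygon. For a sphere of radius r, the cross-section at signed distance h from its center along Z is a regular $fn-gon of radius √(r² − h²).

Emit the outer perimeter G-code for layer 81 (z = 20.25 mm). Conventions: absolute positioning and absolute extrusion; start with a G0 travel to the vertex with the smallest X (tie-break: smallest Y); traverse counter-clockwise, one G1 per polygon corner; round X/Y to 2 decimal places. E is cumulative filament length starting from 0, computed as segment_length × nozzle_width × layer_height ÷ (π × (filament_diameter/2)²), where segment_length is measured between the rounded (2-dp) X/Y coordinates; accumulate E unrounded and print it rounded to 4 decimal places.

G0 X0.50 Y4.00 Z20.25
G1 X16.50 Y4.00 E0.2508
G1 X16.50 Y24.50 E0.5722
G1 X0.50 Y24.50 E0.8230
G1 X0.50 Y4.00 E1.1443

At z = 20.25 mm: the cube does not reach this height (z outside [0, 12.5]); the 16×20.5 cube at (0.5, 4) contributes its full rectangle; Combining (union): only the 16×20.5 cube at (0.5, 4) is present, so the union is just that shape — 1 connected region; the sphere at (-3, 3.5) is absent (|z−center|=8.750 > r=4.5); Taking the first minus the rest: none of the subtracted shapes is present at this height, so that combined region is unchanged — 1 connected region. The outline is a single polygon with 4 vertices. Extrusion per mm of travel: 0.4 × 0.25 / (π × 1.425²) = 0.015675. Accumulating E over each segment gives final E = 1.1443.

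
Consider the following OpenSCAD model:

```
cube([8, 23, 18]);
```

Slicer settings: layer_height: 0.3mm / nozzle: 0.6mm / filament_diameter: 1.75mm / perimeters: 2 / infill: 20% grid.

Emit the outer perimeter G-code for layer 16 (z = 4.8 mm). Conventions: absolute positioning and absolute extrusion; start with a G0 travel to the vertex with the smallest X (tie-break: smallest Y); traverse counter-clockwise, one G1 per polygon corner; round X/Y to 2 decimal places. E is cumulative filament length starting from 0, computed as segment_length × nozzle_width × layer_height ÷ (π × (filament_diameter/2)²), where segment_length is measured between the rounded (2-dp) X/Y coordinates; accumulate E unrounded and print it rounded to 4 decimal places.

G0 X0.00 Y0.00 Z4.80
G1 X8.00 Y0.00 E0.5987
G1 X8.00 Y23.00 E2.3199
G1 X0.00 Y23.00 E2.9186
G1 X0.00 Y0.00 E4.6398

At z = 4.8 mm: the cube is present — its section is the full 8×23 rectangle. The outline is a single polygon with 4 vertices. Extrusion per mm of travel: 0.6 × 0.3 / (π × 0.875²) = 0.074835. Accumulating E over each segment gives final E = 4.6398.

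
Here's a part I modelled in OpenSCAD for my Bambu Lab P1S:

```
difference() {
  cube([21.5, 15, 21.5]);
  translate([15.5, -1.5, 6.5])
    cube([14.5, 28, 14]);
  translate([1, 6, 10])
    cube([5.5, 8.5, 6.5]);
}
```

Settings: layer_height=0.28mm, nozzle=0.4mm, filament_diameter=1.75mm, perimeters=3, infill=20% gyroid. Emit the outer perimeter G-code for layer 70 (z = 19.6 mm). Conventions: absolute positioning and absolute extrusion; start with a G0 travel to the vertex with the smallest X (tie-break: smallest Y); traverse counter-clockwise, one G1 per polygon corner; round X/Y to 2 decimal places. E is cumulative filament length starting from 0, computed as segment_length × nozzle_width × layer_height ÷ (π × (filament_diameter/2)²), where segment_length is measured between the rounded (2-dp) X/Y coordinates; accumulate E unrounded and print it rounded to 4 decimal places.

At z = 19.6 mm: the cube (footprint 21.5×15) is included at this height; the 14.5×28 cube at (15.5, -1.5) contributes its full rectangle; the cube at (1, 6) is not intersected at this z (z outside [10, 16.5]); Taking the first minus the rest: starting from the 21.5×15 cube, the 14.5×28 cube at (15.5, -1.5) partially overlaps it — only the 90.00 mm² overlap (of its 406.00 mm²) is removed, clipping the outline — 1 connected region. The outline is a single polygon with 4 vertices. Extrusion per mm of travel: 0.4 × 0.28 / (π × 0.875²) = 0.046564. Accumulating E over each segment gives final E = 2.8404.

G0 X0.00 Y0.00 Z19.60
G1 X15.50 Y0.00 E0.7217
G1 X15.50 Y15.00 E1.4202
G1 X0.00 Y15.00 E2.1420
G1 X0.00 Y0.00 E2.8404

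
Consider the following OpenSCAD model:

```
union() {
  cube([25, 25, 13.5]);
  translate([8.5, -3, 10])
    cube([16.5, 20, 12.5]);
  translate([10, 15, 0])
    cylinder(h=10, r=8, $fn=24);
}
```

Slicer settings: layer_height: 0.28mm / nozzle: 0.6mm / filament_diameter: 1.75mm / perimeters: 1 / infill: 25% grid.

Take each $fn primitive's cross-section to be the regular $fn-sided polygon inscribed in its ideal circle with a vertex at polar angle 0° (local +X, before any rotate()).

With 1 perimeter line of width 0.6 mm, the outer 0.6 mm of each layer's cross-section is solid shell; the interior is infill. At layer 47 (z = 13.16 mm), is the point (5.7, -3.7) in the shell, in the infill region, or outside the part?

outside

At z = 13.16 mm: the cube (footprint 25×25) is included at this height; the cube at (8.5, -3) is present — its section is the full 16.5×20 rectangle; the cylinder at (10, 15) is not intersected at this z (z outside [0, 10]); Combining (union): the regions partially overlap (shared area 280.50 mm²), so overlapping operands fuse into one piece — 1 connected region. Overall, the cross-section is a single solid region. The nearest boundary edge runs (25.00, -3.00)→(8.50, -3.00); distance from the point to it = 2.89 mm. The point is not inside any of the regions above, so it lies outside the cross-section (2.89 mm from the nearest boundary).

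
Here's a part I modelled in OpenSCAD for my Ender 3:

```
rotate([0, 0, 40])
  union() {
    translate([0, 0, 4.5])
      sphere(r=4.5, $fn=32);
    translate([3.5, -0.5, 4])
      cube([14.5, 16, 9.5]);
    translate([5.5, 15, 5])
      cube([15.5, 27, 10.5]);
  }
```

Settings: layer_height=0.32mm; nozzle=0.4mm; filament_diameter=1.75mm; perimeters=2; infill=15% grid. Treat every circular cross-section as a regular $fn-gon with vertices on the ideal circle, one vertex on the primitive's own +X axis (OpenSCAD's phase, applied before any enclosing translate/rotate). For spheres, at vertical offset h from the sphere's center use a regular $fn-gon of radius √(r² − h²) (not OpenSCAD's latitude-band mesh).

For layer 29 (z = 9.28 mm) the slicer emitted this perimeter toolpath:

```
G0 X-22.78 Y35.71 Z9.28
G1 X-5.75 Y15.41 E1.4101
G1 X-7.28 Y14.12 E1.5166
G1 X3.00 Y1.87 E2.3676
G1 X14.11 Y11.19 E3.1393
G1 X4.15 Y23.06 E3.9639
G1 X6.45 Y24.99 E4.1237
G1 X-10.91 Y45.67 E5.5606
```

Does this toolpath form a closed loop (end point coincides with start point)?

Start point (G0): (-22.78, 35.71). End point (last G1): the path does not return to the start — open.

no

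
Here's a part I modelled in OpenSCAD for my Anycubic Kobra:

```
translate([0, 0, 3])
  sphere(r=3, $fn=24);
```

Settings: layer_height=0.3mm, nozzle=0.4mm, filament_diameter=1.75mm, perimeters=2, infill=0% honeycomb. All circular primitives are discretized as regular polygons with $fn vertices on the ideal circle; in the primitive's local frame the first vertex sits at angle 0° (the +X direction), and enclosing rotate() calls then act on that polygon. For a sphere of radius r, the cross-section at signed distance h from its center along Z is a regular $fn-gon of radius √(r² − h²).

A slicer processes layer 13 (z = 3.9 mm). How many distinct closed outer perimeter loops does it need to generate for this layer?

1

At z = 3.9 mm: the r=3 sphere contributes a regular 24-gon of circumradius √(3²−0.9²) = 2.862. The result has 1 disconnected region.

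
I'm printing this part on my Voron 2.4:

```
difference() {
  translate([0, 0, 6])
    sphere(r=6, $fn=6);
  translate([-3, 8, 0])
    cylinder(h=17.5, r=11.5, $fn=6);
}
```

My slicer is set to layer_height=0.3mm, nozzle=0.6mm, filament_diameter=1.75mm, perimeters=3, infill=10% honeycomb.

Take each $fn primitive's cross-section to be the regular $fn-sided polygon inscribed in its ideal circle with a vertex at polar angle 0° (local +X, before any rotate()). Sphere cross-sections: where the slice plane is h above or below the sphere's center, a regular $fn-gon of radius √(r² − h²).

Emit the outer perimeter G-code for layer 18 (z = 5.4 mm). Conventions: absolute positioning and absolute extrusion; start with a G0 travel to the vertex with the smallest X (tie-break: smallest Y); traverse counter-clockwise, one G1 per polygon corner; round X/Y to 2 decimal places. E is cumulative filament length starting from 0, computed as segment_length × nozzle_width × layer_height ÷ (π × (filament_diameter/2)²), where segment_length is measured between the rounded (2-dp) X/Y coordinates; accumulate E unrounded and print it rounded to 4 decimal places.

At z = 5.4 mm: the r=6 sphere slices to a regular 6-gon of circumradius 5.970 (√(r²−h²) with h=0.6 from center); the cylinder at (-3, 8): section is a regular 6-gon, circumradius r=11.5; Taking the first minus the rest: starting from the r=6 sphere, the r=11.5 cylinder at (-3, 8) partially overlaps it — only the 61.49 mm² overlap (of its 343.60 mm²) is removed, clipping the outline — 1 connected region. The outline is a single polygon with 6 vertices. Extrusion per mm of travel: 0.6 × 0.3 / (π × 0.875²) = 0.074835. Accumulating E over each segment gives final E = 2.2207.

G0 X-4.84 Y-1.96 Z5.40
G1 X-2.98 Y-5.17 E0.2776
G1 X2.98 Y-5.17 E0.7237
G1 X5.97 Y0.00 E1.1706
G1 X4.93 Y1.81 E1.3268
G1 X2.75 Y-1.96 E1.6527
G1 X-4.84 Y-1.96 E2.2207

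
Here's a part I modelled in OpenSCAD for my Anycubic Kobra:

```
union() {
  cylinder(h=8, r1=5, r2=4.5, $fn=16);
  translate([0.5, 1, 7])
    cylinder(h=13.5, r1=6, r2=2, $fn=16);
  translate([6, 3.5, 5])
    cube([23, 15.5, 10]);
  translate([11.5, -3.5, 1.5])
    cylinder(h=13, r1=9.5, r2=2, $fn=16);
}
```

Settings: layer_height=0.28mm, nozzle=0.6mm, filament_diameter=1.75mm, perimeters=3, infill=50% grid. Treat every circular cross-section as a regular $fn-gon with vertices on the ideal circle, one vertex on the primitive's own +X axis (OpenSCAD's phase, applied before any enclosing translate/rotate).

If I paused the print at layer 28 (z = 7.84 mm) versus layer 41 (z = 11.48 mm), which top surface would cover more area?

Layer 28 (z = 7.84): the cone (r1=5→r2=4.5) has section circumradius 4.510 here — a regular 16-gon (area = (16/2)·4.510²·sin(360°/16) = 62.27 mm²); the cone at (0.5, 1): at t=0.062 of its height the radius interpolates to r₁+(r₂−r₁)t = 5.751, giving a regular 16-gon of that circumradius (area = (16/2)·5.751²·sin(360°/16) = 101.26 mm²); the 23×15.5 cube at (6, 3.5) contributes its full rectangle (area 356.50 mm²); the cone at (11.5, -3.5) (r1=9.5→r2=2) has section circumradius 5.842 here — a regular 16-gon (area = (16/2)·5.842²·sin(360°/16) = 104.50 mm²); Taking the union: the regions partially overlap — summed areas 624.53 mm² minus the doubly-counted overlap 62.27 mm² gives 562.25 mm² — area = 562.25 mm². So its area = 562.25 mm². Layer 41 (z = 11.48): the cone is absent (z outside [0, 8]); the cone at (0.5, 1): at t=0.332 of its height the radius interpolates to r₁+(r₂−r₁)t = 4.673, giving a regular 16-gon of that circumradius (area = (16/2)·4.673²·sin(360°/16) = 66.84 mm²); the cube at (6, 3.5) (footprint 23×15.5) is included at this height (area 356.50 mm²); the cone at (11.5, -3.5): at t=0.768 of its height the radius interpolates to r₁+(r₂−r₁)t = 3.742, giving a regular 16-gon of that circumradius (area = (16/2)·3.742²·sin(360°/16) = 42.88 mm²); Combining (union): the 3 present regions are separate (no shared area or edge), so areas and boundary lengths simply add and each stays a separate island — area = 466.22 mm². So its area = 466.22 mm². Layer 28 is larger (562.25 vs 466.22 mm²).

layer 28 (z = 7.84 mm)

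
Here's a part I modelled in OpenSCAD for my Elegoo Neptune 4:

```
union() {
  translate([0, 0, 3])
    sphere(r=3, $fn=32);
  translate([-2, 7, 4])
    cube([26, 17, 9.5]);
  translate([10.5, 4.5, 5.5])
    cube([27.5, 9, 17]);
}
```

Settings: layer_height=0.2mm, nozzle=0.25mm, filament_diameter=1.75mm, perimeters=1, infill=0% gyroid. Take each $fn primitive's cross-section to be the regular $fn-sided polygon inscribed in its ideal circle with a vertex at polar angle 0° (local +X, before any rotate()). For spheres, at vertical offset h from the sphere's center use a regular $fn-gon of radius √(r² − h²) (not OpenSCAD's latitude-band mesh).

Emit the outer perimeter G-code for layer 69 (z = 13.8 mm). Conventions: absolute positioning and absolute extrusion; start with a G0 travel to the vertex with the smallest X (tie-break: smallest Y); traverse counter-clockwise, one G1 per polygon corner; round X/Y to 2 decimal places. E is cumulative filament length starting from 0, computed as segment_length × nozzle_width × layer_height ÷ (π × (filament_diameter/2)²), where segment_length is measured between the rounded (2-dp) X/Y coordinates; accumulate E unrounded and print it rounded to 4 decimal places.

G0 X10.50 Y4.50 Z13.80
G1 X38.00 Y4.50 E0.5717
G1 X38.00 Y13.50 E0.7587
G1 X10.50 Y13.50 E1.3304
G1 X10.50 Y4.50 E1.5175

At z = 13.8 mm: the sphere does not reach this height (|z−center|=10.800 > r=3); the cube at (-2, 7) does not reach this height (z outside [4, 13.5]); the cube at (10.5, 4.5) (footprint 27.5×9) is included at this height; Taking the union: only the 27.5×9 cube at (10.5, 4.5) is present, so the union is just that shape — 1 connected region. The outline is a single polygon with 4 vertices. Extrusion per mm of travel: 0.25 × 0.2 / (π × 0.875²) = 0.020788. Accumulating E over each segment gives final E = 1.5175.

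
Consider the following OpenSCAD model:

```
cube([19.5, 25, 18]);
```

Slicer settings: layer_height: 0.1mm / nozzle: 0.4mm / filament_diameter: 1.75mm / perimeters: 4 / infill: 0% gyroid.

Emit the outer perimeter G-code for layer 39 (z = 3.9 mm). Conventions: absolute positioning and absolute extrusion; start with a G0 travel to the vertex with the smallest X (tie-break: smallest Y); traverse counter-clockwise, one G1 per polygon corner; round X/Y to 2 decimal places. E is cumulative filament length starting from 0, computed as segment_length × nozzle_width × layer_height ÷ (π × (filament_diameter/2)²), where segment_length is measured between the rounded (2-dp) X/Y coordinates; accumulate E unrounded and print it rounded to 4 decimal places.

G0 X0.00 Y0.00 Z3.90
G1 X19.50 Y0.00 E0.3243
G1 X19.50 Y25.00 E0.7400
G1 X0.00 Y25.00 E1.0643
G1 X0.00 Y0.00 E1.4801

At z = 3.9 mm: the cube is present — its section is the full 19.5×25 rectangle. The outline is a single polygon with 4 vertices. Extrusion per mm of travel: 0.4 × 0.1 / (π × 0.875²) = 0.016630. Accumulating E over each segment gives final E = 1.4801.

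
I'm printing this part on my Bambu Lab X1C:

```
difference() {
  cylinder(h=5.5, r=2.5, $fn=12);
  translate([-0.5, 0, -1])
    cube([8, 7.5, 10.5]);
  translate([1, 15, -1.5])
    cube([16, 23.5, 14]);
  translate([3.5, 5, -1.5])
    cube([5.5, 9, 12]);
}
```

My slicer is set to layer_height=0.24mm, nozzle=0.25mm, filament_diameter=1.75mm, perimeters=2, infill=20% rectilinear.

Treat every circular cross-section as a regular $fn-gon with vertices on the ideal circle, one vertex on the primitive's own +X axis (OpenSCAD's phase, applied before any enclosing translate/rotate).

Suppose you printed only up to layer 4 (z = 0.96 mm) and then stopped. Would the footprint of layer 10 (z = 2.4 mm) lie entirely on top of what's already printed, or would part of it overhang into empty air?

Compare the two slices. At z = 0.96: the r=2.5 cylinder contributes a regular 12-gon of circumradius 2.5 (area = (12/2)·2.500²·sin(360°/12) = 18.75 mm²); the cube at (-0.5, 0) (footprint 8×7.5) is included at this height (area 60.00 mm²); the cube at (1, 15) (footprint 16×23.5) is included at this height (area 376.00 mm²); the cube at (3.5, 5) is present — its section is the full 5.5×9 rectangle (area 49.50 mm²); Taking the first minus the rest: starting from the r=2.5 cylinder (18.75 mm²), the 8×7.5 cube at (-0.5, 0) partially overlaps it — only the 5.90 mm² overlap (of its 60.00 mm²) is removed, clipping the outline; the 16×23.5 cube at (1, 15) misses the remaining region (no effect); the 5.5×9 cube at (3.5, 5) misses the remaining region (no effect) — area = 12.85 mm². At z = 2.4: the r=2.5 cylinder gives a regular 12-gon of circumradius 2.5 (constant along its height) (area = (12/2)·2.500²·sin(360°/12) = 18.75 mm²); the cube at (-0.5, 0) is present — its section is the full 8×7.5 rectangle (area 60.00 mm²); the cube at (1, 15) is present — its section is the full 16×23.5 rectangle (area 376.00 mm²); the cube at (3.5, 5) (footprint 5.5×9) is included at this height (area 49.50 mm²); After the difference (first − rest): starting from the r=2.5 cylinder (18.75 mm²), the 8×7.5 cube at (-0.5, 0) partially overlaps it — only the 5.90 mm² overlap (of its 60.00 mm²) is removed, clipping the outline; the 16×23.5 cube at (1, 15) misses the remaining region (no effect); the 5.5×9 cube at (3.5, 5) misses the remaining region (no effect) — area = 12.85 mm². Checking containment: the cross-section at z = 2.4 is a subset of the cross-section at z = 0.96.

entirely on top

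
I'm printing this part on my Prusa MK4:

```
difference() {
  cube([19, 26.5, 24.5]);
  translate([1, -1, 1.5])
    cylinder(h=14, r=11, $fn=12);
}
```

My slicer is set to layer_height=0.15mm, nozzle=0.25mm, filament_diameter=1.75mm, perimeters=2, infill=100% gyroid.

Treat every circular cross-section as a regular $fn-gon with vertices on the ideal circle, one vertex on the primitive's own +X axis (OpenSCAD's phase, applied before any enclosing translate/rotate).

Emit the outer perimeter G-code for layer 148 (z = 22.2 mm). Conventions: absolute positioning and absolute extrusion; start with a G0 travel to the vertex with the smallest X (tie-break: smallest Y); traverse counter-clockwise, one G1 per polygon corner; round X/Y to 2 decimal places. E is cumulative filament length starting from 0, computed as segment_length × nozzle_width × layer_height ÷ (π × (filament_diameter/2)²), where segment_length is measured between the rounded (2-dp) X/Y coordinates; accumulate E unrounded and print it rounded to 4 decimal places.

G0 X0.00 Y0.00 Z22.20
G1 X19.00 Y0.00 E0.2962
G1 X19.00 Y26.50 E0.7094
G1 X0.00 Y26.50 E1.0056
G1 X0.00 Y0.00 E1.4188

At z = 22.2 mm: the cube (footprint 19×26.5) is included at this height; the cylinder at (1, -1) does not reach this height (z outside [1.5, 15.5]); Taking the first minus the rest: none of the subtracted shapes is present at this height, so the 19×26.5 cube is unchanged — 1 connected region. The outline is a single polygon with 4 vertices. Extrusion per mm of travel: 0.25 × 0.15 / (π × 0.875²) = 0.015591. Accumulating E over each segment gives final E = 1.4188.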